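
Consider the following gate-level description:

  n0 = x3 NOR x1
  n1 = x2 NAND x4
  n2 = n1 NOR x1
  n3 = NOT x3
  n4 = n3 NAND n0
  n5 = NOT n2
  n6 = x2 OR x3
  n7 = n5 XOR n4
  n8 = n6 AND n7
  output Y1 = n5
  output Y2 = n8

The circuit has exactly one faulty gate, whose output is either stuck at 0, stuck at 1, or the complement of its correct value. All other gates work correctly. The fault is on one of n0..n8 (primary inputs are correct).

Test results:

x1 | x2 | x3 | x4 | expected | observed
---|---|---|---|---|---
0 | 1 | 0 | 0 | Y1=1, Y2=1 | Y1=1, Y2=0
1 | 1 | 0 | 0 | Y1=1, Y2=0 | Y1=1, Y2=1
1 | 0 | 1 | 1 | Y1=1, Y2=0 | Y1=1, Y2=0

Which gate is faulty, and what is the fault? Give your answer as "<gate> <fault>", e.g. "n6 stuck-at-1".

Fault-free values for test 1 (x1=0, x2=1, x3=0, x4=0): n0=1, n1=1, n2=0, n3=1, n4=0, n5=1, n6=1, n7=1, n8=1, giving Y1=1, Y2=1. Observed Y1=1, Y2=0.
Test 1: faults giving observed Y1=1, Y2=0 are {n0 stuck-at-0, n0 inverted output, n3 stuck-at-0, n3 inverted output, n4 stuck-at-1, n4 inverted output, n6 stuck-at-0, n6 inverted output, n7 stuck-at-0, n7 inverted output, n8 stuck-at-0, n8 inverted output}.
Test 2 (x1=1, x2=1, x3=0, x4=0): fault-free n0=0, n1=1, n2=0, n3=1, n4=1, n5=1, n6=1, n7=0, n8=0 → Y1=1, Y2=0; observed Y1=1, Y2=1. Eliminates n0 stuck-at-0, n3 stuck-at-0, n3 inverted output, n4 stuck-at-1, n6 stuck-at-0, n6 inverted output, n7 stuck-at-0, n8 stuck-at-0.
Test 3 (x1=1, x2=0, x3=1, x4=1): fault-free n0=0, n1=1, n2=0, n3=0, n4=1, n5=1, n6=1, n7=0, n8=0 → Y1=1, Y2=0; observed Y1=1, Y2=0. Eliminates n4 inverted output, n7 inverted output, n8 inverted output.
Only n0 inverted output is consistent with every test.

n0 inverted output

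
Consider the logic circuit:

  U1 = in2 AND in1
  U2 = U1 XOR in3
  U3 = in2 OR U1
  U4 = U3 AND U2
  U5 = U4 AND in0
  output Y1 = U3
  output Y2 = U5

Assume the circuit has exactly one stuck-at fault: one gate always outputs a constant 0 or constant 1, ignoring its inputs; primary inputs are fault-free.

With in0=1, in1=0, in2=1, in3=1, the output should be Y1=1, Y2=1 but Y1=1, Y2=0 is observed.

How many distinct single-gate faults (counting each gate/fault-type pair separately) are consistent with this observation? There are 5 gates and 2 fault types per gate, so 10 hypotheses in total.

Fault-free: U1=0, U2=1, U3=1, U4=1, U5=1 → Y1=1, Y2=1. Observed Y1=1, Y2=0.
  U1 stuck-at-0: output Y1=1, Y2=1 ✗
  U1 stuck-at-1: output Y1=1, Y2=0 ✓
  U2 stuck-at-0: output Y1=1, Y2=0 ✓
  U2 stuck-at-1: output Y1=1, Y2=1 ✗
  U3 stuck-at-0: output Y1=0, Y2=0 ✗
  U3 stuck-at-1: output Y1=1, Y2=1 ✗
  U4 stuck-at-0: output Y1=1, Y2=0 ✓
  U4 stuck-at-1: output Y1=1, Y2=1 ✗
  U5 stuck-at-0: output Y1=1, Y2=0 ✓
  U5 stuck-at-1: output Y1=1, Y2=1 ✗
Consistent faults: {U1 stuck-at-1, U2 stuck-at-0, U4 stuck-at-0, U5 stuck-at-0} — 4 in all.

4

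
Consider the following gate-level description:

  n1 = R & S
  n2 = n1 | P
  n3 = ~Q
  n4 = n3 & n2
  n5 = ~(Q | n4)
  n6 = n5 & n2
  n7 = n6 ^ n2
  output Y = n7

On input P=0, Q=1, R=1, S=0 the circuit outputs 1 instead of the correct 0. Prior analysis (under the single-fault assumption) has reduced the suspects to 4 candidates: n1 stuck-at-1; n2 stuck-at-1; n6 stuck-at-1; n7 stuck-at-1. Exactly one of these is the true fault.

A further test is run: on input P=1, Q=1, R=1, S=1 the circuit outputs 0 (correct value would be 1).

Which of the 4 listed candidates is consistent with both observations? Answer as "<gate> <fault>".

Evaluate each candidate on input P=1, Q=1, R=1, S=1:
  n1 stuck-at-1: n1=1 [stuck-at-1], n2=1, n3=0, n4=0, n5=0, n6=0, n7=1 → 1 — eliminated
  n2 stuck-at-1: n1=1, n2=1 [stuck-at-1], n3=0, n4=0, n5=0, n6=0, n7=1 → 1 — eliminated
  n6 stuck-at-1: n1=1, n2=1, n3=0, n4=0, n5=0, n6=1 [stuck-at-1], n7=0 → 0 — matches
  n7 stuck-at-1: n1=1, n2=1, n3=0, n4=0, n5=0, n6=0, n7=1 [stuck-at-1] → 1 — eliminated
Only n6 stuck-at-1 reproduces the observed 0.

n6 stuck-at-1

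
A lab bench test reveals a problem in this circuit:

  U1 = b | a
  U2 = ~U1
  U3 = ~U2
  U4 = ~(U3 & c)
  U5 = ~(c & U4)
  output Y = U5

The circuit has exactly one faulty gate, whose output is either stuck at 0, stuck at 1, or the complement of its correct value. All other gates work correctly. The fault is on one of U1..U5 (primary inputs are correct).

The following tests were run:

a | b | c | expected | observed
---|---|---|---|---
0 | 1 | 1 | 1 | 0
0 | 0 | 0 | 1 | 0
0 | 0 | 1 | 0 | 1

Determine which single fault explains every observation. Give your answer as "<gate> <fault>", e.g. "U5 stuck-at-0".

Fault-free values for test 1 (a=0, b=1, c=1): U1=1, U2=0, U3=1, U4=0, U5=1, giving Y=1. Observed 0.
Test 1: faults giving observed 0 are {U1 stuck-at-0, U1 inverted output, U2 stuck-at-1, U2 inverted output, U3 stuck-at-0, U3 inverted output, U4 stuck-at-1, U4 inverted output, U5 stuck-at-0, U5 inverted output}.
Test 2 (a=0, b=0, c=0): fault-free U1=0, U2=1, U3=0, U4=1, U5=1 → 1; observed 0. Eliminates U1 stuck-at-0, U1 inverted output, U2 stuck-at-1, U2 inverted output, U3 stuck-at-0, U3 inverted output, U4 stuck-at-1, U4 inverted output.
Test 3 (a=0, b=0, c=1): fault-free U1=0, U2=1, U3=0, U4=1, U5=0 → 0; observed 1. Eliminates U5 stuck-at-0.
Only U5 inverted output is consistent with every test.

U5 inverted output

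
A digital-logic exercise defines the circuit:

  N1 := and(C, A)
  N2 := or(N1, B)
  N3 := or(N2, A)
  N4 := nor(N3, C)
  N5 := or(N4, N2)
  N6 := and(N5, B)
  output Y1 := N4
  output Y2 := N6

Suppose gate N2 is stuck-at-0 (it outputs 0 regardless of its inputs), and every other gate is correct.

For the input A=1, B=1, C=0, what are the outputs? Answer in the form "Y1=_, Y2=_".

Y1=0, Y2=0

Propagate with N2 forced: N1=0, N2=0 [stuck-at-0], N3=1, N4=0, N5=0, N6=0.
So the outputs are Y1=0, Y2=0. (Without the fault they would be Y1=0, Y2=1.)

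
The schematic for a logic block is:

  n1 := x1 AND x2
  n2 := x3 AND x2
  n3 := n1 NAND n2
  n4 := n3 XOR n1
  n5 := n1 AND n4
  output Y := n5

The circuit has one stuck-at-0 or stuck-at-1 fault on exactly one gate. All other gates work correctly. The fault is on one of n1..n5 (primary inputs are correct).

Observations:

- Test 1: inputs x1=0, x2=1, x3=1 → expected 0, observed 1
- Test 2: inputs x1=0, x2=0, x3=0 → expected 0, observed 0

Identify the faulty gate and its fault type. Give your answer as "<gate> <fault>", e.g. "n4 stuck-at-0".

Fault-free values for test 1 (x1=0, x2=1, x3=1): n1=0, n2=1, n3=1, n4=1, n5=0, giving Y=0. Observed 1.
Test 1: faults giving observed 1 are {n1 stuck-at-1, n5 stuck-at-1}.
Test 2 (x1=0, x2=0, x3=0): fault-free n1=0, n2=0, n3=1, n4=1, n5=0 → 0; observed 0. Eliminates n5 stuck-at-1.
Only n1 stuck-at-1 is consistent with every test.

n1 stuck-at-1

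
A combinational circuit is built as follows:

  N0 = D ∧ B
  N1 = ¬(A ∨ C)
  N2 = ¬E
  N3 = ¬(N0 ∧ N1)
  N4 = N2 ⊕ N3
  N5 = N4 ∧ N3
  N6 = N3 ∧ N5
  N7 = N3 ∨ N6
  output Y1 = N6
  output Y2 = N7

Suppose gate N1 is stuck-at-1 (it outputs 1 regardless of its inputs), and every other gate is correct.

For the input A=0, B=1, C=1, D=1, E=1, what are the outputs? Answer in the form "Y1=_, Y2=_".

Propagate with N1 forced: N0=1, N1=1 [stuck-at-1], N2=0, N3=0, N4=0, N5=0, N6=0, N7=0.
So the outputs are Y1=0, Y2=0. (Without the fault they would be Y1=1, Y2=1.)

Y1=0, Y2=0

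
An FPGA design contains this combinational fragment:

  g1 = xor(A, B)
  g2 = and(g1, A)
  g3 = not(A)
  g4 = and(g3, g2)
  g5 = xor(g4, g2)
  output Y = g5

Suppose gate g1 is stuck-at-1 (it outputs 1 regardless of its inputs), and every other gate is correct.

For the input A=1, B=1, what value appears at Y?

1

Propagate with g1 forced: g1=1 [stuck-at-1], g2=1, g3=0, g4=0, g5=1.
So Y = 1. (Without the fault it would be 0.)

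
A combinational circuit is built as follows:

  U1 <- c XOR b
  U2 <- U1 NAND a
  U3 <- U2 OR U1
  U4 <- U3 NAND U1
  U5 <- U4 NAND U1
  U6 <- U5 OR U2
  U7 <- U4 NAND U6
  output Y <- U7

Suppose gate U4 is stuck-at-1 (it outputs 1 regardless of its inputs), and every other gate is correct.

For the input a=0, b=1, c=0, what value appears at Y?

0

Propagate with U4 forced: U1=1, U2=1, U3=1, U4=1 [stuck-at-1], U5=0, U6=1, U7=0.
So Y = 0. (Without the fault it would be 1.)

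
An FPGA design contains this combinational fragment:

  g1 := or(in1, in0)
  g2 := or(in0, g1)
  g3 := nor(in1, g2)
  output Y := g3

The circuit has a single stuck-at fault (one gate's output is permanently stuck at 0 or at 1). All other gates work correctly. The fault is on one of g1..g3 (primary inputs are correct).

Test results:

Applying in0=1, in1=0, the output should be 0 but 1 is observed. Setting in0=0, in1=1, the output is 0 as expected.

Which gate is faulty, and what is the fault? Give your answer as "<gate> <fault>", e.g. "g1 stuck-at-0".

g2 stuck-at-0

Fault-free values for test 1 (in0=1, in1=0): g1=1, g2=1, g3=0, giving Y=0. Observed 1.
Test 1: faults giving observed 1 are {g2 stuck-at-0, g3 stuck-at-1}.
Test 2 (in0=0, in1=1): fault-free g1=1, g2=1, g3=0 → 0; observed 0. Eliminates g3 stuck-at-1.
Only g2 stuck-at-0 is consistent with every test.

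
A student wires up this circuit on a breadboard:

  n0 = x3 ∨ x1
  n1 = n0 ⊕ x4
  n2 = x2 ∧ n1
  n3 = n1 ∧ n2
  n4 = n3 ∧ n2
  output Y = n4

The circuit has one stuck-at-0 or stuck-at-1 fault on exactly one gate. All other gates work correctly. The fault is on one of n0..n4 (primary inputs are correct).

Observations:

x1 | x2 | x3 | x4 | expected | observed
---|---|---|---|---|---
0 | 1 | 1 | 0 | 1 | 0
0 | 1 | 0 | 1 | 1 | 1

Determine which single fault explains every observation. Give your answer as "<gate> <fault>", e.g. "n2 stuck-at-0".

n0 stuck-at-0

Fault-free values for test 1 (x1=0, x2=1, x3=1, x4=0): n0=1, n1=1, n2=1, n3=1, n4=1, giving Y=1. Observed 0.
Test 1: faults giving observed 0 are {n0 stuck-at-0, n1 stuck-at-0, n2 stuck-at-0, n3 stuck-at-0, n4 stuck-at-0}.
Test 2 (x1=0, x2=1, x3=0, x4=1): fault-free n0=0, n1=1, n2=1, n3=1, n4=1 → 1; observed 1. Eliminates n1 stuck-at-0, n2 stuck-at-0, n3 stuck-at-0, n4 stuck-at-0.
Only n0 stuck-at-0 is consistent with every test.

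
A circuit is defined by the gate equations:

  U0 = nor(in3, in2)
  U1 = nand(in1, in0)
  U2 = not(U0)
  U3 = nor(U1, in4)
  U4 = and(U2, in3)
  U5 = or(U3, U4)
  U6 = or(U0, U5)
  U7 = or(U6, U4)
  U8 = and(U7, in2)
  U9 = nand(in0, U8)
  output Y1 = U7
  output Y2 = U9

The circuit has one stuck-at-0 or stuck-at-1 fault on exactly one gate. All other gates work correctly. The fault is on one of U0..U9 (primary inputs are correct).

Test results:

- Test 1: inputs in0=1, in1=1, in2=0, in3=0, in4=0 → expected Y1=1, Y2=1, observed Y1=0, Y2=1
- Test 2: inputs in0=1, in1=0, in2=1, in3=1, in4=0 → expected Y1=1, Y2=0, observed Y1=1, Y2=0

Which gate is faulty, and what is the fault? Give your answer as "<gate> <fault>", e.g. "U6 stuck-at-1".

U6 stuck-at-0

Fault-free values for test 1 (in0=1, in1=1, in2=0, in3=0, in4=0): U0=1, U1=0, U2=0, U3=1, U4=0, U5=1, U6=1, U7=1, U8=0, U9=1, giving Y1=1, Y2=1. Observed Y1=0, Y2=1.
Test 1: faults giving observed Y1=0, Y2=1 are {U6 stuck-at-0, U7 stuck-at-0}.
Test 2 (in0=1, in1=0, in2=1, in3=1, in4=0): fault-free U0=0, U1=1, U2=1, U3=0, U4=1, U5=1, U6=1, U7=1, U8=1, U9=0 → Y1=1, Y2=0; observed Y1=1, Y2=0. Eliminates U7 stuck-at-0.
Only U6 stuck-at-0 is consistent with every test.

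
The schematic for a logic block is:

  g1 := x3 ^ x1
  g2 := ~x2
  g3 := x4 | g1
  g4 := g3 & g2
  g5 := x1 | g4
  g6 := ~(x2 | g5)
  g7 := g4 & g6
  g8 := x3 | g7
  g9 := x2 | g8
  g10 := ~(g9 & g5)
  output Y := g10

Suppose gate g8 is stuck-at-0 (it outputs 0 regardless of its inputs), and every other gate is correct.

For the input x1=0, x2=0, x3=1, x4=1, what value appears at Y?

1

Propagate with g8 forced: g1=1, g2=1, g3=1, g4=1, g5=1, g6=0, g7=0, g8=0 [stuck-at-0], g9=0, g10=1.
So Y = 1. (Without the fault it would be 0.)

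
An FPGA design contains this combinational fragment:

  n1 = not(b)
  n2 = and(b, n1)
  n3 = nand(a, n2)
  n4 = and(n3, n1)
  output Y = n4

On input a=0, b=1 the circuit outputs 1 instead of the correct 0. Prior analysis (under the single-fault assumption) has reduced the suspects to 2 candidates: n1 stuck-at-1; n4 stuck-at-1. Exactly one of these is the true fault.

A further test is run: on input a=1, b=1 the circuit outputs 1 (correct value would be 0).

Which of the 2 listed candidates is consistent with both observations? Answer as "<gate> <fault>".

Evaluate each candidate on input a=1, b=1:
  n1 stuck-at-1: n1=1 [stuck-at-1], n2=1, n3=0, n4=0 → 0 — eliminated
  n4 stuck-at-1: n1=0, n2=0, n3=1, n4=1 [stuck-at-1] → 1 — matches
Only n4 stuck-at-1 reproduces the observed 1.

n4 stuck-at-1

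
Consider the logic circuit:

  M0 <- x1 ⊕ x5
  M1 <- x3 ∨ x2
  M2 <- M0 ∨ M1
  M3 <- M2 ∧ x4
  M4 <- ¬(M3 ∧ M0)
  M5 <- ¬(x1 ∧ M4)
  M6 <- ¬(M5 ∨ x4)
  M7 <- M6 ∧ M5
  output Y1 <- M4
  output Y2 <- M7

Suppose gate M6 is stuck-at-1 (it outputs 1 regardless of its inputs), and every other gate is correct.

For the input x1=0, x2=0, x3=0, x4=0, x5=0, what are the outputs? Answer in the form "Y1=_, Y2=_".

Y1=1, Y2=1

Propagate with M6 forced: M0=0, M1=0, M2=0, M3=0, M4=1, M5=1, M6=1 [stuck-at-1], M7=1.
So the outputs are Y1=1, Y2=1. (Without the fault they would be Y1=1, Y2=0.)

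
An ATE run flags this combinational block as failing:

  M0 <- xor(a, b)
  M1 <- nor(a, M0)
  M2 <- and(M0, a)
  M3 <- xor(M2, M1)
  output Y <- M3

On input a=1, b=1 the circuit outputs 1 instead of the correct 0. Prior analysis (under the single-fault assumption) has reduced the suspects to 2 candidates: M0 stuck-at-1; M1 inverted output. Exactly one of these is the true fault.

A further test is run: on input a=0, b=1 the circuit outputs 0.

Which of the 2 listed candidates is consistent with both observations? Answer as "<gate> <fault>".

Evaluate each candidate on input a=0, b=1:
  M0 stuck-at-1: M0=1 [stuck-at-1], M1=0, M2=0, M3=0 → 0 — matches
  M1 inverted output: M0=1, M1=1 [inverted output], M2=0, M3=1 → 1 — eliminated
Only M0 stuck-at-1 reproduces the observed 0.

M0 stuck-at-1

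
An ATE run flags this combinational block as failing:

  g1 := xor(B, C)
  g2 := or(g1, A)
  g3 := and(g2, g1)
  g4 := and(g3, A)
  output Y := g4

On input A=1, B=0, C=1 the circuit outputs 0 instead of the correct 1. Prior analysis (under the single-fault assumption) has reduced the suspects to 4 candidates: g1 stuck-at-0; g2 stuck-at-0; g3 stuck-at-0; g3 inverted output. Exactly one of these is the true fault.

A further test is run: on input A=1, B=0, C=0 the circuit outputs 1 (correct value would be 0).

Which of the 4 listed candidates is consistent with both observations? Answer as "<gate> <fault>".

Evaluate each candidate on input A=1, B=0, C=0:
  g1 stuck-at-0: g1=0 [stuck-at-0], g2=1, g3=0, g4=0 → 0 — eliminated
  g2 stuck-at-0: g1=0, g2=0 [stuck-at-0], g3=0, g4=0 → 0 — eliminated
  g3 stuck-at-0: g1=0, g2=1, g3=0 [stuck-at-0], g4=0 → 0 — eliminated
  g3 inverted output: g1=0, g2=1, g3=1 [inverted output], g4=1 → 1 — matches
Only g3 inverted output reproduces the observed 1.

g3 inverted output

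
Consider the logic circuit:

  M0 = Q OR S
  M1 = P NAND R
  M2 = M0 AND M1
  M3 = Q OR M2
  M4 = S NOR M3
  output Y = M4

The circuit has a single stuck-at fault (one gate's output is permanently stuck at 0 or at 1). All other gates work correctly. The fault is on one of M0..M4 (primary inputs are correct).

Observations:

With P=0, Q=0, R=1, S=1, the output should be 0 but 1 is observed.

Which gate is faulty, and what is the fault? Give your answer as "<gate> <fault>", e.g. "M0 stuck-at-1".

Fault-free values for test 1 (P=0, Q=0, R=1, S=1): M0=1, M1=1, M2=1, M3=1, M4=0, giving Y=0. Observed 1.
Test 1: faults giving observed 1 are {M4 stuck-at-1}.
Only M4 stuck-at-1 is consistent with every test.

M4 stuck-at-1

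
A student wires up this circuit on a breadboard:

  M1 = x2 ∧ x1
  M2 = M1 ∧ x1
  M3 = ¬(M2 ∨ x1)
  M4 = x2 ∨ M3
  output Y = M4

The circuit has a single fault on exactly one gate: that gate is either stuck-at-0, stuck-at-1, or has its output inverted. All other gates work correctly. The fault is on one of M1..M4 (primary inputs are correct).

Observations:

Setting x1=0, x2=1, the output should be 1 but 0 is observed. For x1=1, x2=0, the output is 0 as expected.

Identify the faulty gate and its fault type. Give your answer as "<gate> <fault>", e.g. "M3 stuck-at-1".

Fault-free values for test 1 (x1=0, x2=1): M1=0, M2=0, M3=1, M4=1, giving Y=1. Observed 0.
Test 1: faults giving observed 0 are {M4 stuck-at-0, M4 inverted output}.
Test 2 (x1=1, x2=0): fault-free M1=0, M2=0, M3=0, M4=0 → 0; observed 0. Eliminates M4 inverted output.
Only M4 stuck-at-0 is consistent with every test.

M4 stuck-at-0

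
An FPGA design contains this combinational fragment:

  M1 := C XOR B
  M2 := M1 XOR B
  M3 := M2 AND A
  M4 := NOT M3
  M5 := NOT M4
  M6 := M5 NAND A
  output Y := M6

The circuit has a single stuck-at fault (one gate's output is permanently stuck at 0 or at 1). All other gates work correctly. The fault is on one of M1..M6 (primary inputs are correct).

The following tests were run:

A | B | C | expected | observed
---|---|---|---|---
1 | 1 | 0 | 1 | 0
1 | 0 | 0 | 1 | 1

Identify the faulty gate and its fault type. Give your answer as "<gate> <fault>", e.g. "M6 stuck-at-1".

M1 stuck-at-0

Fault-free values for test 1 (A=1, B=1, C=0): M1=1, M2=0, M3=0, M4=1, M5=0, M6=1, giving Y=1. Observed 0.
Test 1: faults giving observed 0 are {M1 stuck-at-0, M2 stuck-at-1, M3 stuck-at-1, M4 stuck-at-0, M5 stuck-at-1, M6 stuck-at-0}.
Test 2 (A=1, B=0, C=0): fault-free M1=0, M2=0, M3=0, M4=1, M5=0, M6=1 → 1; observed 1. Eliminates M2 stuck-at-1, M3 stuck-at-1, M4 stuck-at-0, M5 stuck-at-1, M6 stuck-at-0.
Only M1 stuck-at-0 is consistent with every test.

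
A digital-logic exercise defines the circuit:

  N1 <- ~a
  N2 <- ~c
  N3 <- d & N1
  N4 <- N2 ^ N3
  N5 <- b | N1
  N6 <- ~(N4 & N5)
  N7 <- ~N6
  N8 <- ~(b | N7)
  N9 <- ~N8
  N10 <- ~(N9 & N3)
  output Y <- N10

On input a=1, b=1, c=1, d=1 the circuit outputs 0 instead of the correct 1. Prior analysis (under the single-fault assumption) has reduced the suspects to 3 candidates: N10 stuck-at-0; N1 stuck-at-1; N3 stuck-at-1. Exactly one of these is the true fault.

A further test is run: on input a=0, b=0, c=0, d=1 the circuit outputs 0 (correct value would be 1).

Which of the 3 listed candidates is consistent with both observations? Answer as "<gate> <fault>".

Evaluate each candidate on input a=0, b=0, c=0, d=1:
  N10 stuck-at-0: N1=1, N2=1, N3=1, N4=0, N5=1, N6=1, N7=0, N8=1, N9=0, N10=0 [stuck-at-0] → 0 — matches
  N1 stuck-at-1: N1=1 [stuck-at-1], N2=1, N3=1, N4=0, N5=1, N6=1, N7=0, N8=1, N9=0, N10=1 → 1 — eliminated
  N3 stuck-at-1: N1=1, N2=1, N3=1 [stuck-at-1], N4=0, N5=1, N6=1, N7=0, N8=1, N9=0, N10=1 → 1 — eliminated
Only N10 stuck-at-0 reproduces the observed 0.

N10 stuck-at-0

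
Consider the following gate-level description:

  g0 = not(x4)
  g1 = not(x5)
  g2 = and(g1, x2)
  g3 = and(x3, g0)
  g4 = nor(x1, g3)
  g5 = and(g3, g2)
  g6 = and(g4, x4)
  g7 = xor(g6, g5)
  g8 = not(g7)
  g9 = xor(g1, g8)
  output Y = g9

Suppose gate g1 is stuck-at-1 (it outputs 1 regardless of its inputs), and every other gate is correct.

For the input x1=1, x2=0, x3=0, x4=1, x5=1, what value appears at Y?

Propagate with g1 forced: g0=0, g1=1 [stuck-at-1], g2=0, g3=0, g4=0, g5=0, g6=0, g7=0, g8=1, g9=0.
So Y = 0. (Without the fault it would be 1.)

0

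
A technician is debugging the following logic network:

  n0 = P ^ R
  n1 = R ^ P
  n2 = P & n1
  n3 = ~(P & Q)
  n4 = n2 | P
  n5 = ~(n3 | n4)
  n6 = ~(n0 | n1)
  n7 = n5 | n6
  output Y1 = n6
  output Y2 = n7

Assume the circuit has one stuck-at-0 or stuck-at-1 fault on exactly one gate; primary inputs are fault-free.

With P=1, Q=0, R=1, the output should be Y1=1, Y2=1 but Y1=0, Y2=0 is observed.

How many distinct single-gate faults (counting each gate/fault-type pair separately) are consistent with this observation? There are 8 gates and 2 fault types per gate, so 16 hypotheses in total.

3

Fault-free: n0=0, n1=0, n2=0, n3=1, n4=1, n5=0, n6=1, n7=1 → Y1=1, Y2=1. Observed Y1=0, Y2=0.
  n0: stuck-at-1 ✓; others ✗
  n1: stuck-at-1 ✓; others ✗
  n2: none of the 2 fault types match ✗
  n3: none of the 2 fault types match ✗
  n4: none of the 2 fault types match ✗
  n5: none of the 2 fault types match ✗
  n6: stuck-at-0 ✓; others ✗
  n7: none of the 2 fault types match ✗
Consistent faults: {n0 stuck-at-1, n1 stuck-at-1, n6 stuck-at-0} — 3 in all.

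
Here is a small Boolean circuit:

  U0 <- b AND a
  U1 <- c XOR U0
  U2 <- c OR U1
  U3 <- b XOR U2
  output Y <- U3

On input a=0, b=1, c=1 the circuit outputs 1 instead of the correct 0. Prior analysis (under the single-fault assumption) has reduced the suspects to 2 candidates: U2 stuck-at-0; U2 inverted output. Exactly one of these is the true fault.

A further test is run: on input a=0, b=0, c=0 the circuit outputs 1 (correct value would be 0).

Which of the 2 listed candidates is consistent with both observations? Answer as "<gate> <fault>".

Evaluate each candidate on input a=0, b=0, c=0:
  U2 stuck-at-0: U0=0, U1=0, U2=0 [stuck-at-0], U3=0 → 0 — eliminated
  U2 inverted output: U0=0, U1=0, U2=1 [inverted output], U3=1 → 1 — matches
Only U2 inverted output reproduces the observed 1.

U2 inverted output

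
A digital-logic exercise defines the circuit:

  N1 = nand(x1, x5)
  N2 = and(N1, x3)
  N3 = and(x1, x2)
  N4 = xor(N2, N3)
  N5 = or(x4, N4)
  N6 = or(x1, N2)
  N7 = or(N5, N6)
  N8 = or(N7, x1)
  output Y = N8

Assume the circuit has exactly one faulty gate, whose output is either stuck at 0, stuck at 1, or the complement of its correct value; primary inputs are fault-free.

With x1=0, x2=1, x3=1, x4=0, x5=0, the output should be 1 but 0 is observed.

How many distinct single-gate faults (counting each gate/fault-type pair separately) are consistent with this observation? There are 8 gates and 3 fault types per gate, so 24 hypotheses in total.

8

Fault-free: N1=1, N2=1, N3=0, N4=1, N5=1, N6=1, N7=1, N8=1 → 1. Observed 0.
  N1: stuck-at-0, inverted output ✓; others ✗
  N2: stuck-at-0, inverted output ✓; others ✗
  N3: none of the 3 fault types match ✗
  N4: none of the 3 fault types match ✗
  N5: none of the 3 fault types match ✗
  N6: none of the 3 fault types match ✗
  N7: stuck-at-0, inverted output ✓; others ✗
  N8: stuck-at-0, inverted output ✓; others ✗
Consistent faults: {N1 stuck-at-0, N1 inverted output, N2 stuck-at-0, N2 inverted output, N7 stuck-at-0, N7 inverted output, N8 stuck-at-0, N8 inverted output} — 8 in all.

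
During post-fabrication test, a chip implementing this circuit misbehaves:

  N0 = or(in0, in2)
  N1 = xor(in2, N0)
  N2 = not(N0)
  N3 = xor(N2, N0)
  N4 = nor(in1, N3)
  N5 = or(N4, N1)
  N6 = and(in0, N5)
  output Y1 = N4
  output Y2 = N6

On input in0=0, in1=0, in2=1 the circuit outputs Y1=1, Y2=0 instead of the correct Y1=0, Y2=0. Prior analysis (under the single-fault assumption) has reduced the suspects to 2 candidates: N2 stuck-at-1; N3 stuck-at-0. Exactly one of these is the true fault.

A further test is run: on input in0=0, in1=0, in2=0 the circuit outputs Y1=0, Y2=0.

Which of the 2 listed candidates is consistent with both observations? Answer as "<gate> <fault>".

Evaluate each candidate on input in0=0, in1=0, in2=0:
  N2 stuck-at-1: N0=0, N1=0, N2=1 [stuck-at-1], N3=1, N4=0, N5=0, N6=0 → Y1=0, Y2=0 — matches
  N3 stuck-at-0: N0=0, N1=0, N2=1, N3=0 [stuck-at-0], N4=1, N5=1, N6=0 → Y1=1, Y2=0 — eliminated
Only N2 stuck-at-1 reproduces the observed Y1=0, Y2=0.

N2 stuck-at-1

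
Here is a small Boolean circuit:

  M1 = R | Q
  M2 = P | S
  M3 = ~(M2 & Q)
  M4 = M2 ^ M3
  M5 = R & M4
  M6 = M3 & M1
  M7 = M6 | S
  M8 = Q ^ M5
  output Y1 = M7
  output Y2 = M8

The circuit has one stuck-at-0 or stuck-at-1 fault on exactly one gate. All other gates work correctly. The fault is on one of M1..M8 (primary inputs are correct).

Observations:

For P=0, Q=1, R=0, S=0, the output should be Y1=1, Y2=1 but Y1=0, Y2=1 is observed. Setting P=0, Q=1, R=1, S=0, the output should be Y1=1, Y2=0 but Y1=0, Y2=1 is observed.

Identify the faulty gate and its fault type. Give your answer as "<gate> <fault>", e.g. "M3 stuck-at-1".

Fault-free values for test 1 (P=0, Q=1, R=0, S=0): M1=1, M2=0, M3=1, M4=1, M5=0, M6=1, M7=1, M8=1, giving Y1=1, Y2=1. Observed Y1=0, Y2=1.
Test 1: faults giving observed Y1=0, Y2=1 are {M1 stuck-at-0, M2 stuck-at-1, M3 stuck-at-0, M6 stuck-at-0, M7 stuck-at-0}.
Test 2 (P=0, Q=1, R=1, S=0): fault-free M1=1, M2=0, M3=1, M4=1, M5=1, M6=1, M7=1, M8=0 → Y1=1, Y2=0; observed Y1=0, Y2=1. Eliminates M1 stuck-at-0, M2 stuck-at-1, M6 stuck-at-0, M7 stuck-at-0.
Only M3 stuck-at-0 is consistent with every test.

M3 stuck-at-0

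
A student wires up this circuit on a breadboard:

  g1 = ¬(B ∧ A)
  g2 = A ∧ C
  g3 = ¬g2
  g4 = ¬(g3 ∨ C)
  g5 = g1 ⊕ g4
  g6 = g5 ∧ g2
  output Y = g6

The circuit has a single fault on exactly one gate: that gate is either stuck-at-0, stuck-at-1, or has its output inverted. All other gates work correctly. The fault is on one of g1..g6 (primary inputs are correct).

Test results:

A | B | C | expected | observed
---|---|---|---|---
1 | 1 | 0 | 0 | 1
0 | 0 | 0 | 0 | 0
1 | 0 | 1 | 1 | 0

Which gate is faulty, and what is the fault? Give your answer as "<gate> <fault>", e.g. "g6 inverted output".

g2 inverted output

Fault-free values for test 1 (A=1, B=1, C=0): g1=0, g2=0, g3=1, g4=0, g5=0, g6=0, giving Y=0. Observed 1.
Test 1: faults giving observed 1 are {g2 stuck-at-1, g2 inverted output, g6 stuck-at-1, g6 inverted output}.
Test 2 (A=0, B=0, C=0): fault-free g1=1, g2=0, g3=1, g4=0, g5=1, g6=0 → 0; observed 0. Eliminates g6 stuck-at-1, g6 inverted output.
Test 3 (A=1, B=0, C=1): fault-free g1=1, g2=1, g3=0, g4=0, g5=1, g6=1 → 1; observed 0. Eliminates g2 stuck-at-1.
Only g2 inverted output is consistent with every test.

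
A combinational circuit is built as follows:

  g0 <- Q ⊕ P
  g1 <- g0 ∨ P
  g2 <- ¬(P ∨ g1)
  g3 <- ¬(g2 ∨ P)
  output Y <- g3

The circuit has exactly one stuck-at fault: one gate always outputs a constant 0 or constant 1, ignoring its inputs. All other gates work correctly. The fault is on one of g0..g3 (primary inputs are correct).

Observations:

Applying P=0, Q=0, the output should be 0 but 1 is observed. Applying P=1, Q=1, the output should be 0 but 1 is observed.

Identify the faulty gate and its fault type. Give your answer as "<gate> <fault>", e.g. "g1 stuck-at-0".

g3 stuck-at-1

Fault-free values for test 1 (P=0, Q=0): g0=0, g1=0, g2=1, g3=0, giving Y=0. Observed 1.
Test 1: faults giving observed 1 are {g0 stuck-at-1, g1 stuck-at-1, g2 stuck-at-0, g3 stuck-at-1}.
Test 2 (P=1, Q=1): fault-free g0=0, g1=1, g2=0, g3=0 → 0; observed 1. Eliminates g0 stuck-at-1, g1 stuck-at-1, g2 stuck-at-0.
Only g3 stuck-at-1 is consistent with every test.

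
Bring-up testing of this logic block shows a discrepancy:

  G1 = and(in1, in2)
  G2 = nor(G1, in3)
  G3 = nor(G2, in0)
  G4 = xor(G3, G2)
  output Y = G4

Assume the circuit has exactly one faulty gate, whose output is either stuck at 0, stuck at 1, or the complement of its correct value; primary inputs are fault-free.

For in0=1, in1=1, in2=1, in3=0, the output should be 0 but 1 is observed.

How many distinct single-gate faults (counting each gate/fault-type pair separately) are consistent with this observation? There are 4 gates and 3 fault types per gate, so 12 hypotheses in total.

8

Fault-free: G1=1, G2=0, G3=0, G4=0 → 0. Observed 1.
  G1 stuck-at-0: output 1 ✓
  G1 stuck-at-1: output 0 ✗
  G1 inverted output: output 1 ✓
  G2 stuck-at-0: output 0 ✗
  G2 stuck-at-1: output 1 ✓
  G2 inverted output: output 1 ✓
  G3 stuck-at-0: output 0 ✗
  G3 stuck-at-1: output 1 ✓
  G3 inverted output: output 1 ✓
  G4 stuck-at-0: output 0 ✗
  G4 stuck-at-1: output 1 ✓
  G4 inverted output: output 1 ✓
Consistent faults: {G1 stuck-at-0, G1 inverted output, G2 stuck-at-1, G2 inverted output, G3 stuck-at-1, G3 inverted output, G4 stuck-at-1, G4 inverted output} — 8 in all.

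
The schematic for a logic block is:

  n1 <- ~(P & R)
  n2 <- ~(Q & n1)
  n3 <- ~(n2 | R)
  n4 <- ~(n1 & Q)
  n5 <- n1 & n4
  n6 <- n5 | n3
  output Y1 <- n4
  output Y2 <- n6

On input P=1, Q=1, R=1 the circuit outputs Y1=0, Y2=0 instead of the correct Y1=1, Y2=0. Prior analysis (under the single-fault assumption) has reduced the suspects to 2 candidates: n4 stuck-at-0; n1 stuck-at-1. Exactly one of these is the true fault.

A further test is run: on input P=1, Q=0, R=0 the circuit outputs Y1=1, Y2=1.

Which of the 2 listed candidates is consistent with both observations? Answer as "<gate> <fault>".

Evaluate each candidate on input P=1, Q=0, R=0:
  n4 stuck-at-0: n1=1, n2=1, n3=0, n4=0 [stuck-at-0], n5=0, n6=0 → Y1=0, Y2=0 — eliminated
  n1 stuck-at-1: n1=1 [stuck-at-1], n2=1, n3=0, n4=1, n5=1, n6=1 → Y1=1, Y2=1 — matches
Only n1 stuck-at-1 reproduces the observed Y1=1, Y2=1.

n1 stuck-at-1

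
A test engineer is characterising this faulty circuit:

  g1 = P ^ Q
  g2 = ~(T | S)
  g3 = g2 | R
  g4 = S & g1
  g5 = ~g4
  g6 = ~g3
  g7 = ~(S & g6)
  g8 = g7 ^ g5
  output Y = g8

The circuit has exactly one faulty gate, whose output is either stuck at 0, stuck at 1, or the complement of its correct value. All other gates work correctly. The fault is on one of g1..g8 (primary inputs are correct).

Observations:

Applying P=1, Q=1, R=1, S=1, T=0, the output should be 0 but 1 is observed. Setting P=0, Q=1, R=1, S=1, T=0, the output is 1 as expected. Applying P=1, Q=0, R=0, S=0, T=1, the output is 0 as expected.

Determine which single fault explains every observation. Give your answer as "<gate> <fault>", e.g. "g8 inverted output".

g1 stuck-at-1

Fault-free values for test 1 (P=1, Q=1, R=1, S=1, T=0): g1=0, g2=0, g3=1, g4=0, g5=1, g6=0, g7=1, g8=0, giving Y=0. Observed 1.
Test 1: faults giving observed 1 are {g1 stuck-at-1, g1 inverted output, g3 stuck-at-0, g3 inverted output, g4 stuck-at-1, g4 inverted output, g5 stuck-at-0, g5 inverted output, g6 stuck-at-1, g6 inverted output, g7 stuck-at-0, g7 inverted output, g8 stuck-at-1, g8 inverted output}.
Test 2 (P=0, Q=1, R=1, S=1, T=0): fault-free g1=1, g2=0, g3=1, g4=1, g5=0, g6=0, g7=1, g8=1 → 1; observed 1. Eliminates g1 inverted output, g3 stuck-at-0, g3 inverted output, g4 inverted output, g5 inverted output, g6 stuck-at-1, g6 inverted output, g7 stuck-at-0, g7 inverted output, g8 inverted output.
Test 3 (P=1, Q=0, R=0, S=0, T=1): fault-free g1=1, g2=0, g3=0, g4=0, g5=1, g6=1, g7=1, g8=0 → 0; observed 0. Eliminates g4 stuck-at-1, g5 stuck-at-0, g8 stuck-at-1.
Only g1 stuck-at-1 is consistent with every test.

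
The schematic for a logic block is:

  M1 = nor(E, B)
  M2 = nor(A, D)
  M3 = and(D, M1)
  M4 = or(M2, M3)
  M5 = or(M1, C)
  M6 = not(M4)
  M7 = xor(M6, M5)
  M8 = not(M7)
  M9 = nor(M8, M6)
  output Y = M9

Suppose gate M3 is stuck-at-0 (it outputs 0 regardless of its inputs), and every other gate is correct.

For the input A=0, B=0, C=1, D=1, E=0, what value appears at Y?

0

Propagate with M3 forced: M1=1, M2=0, M3=0 [stuck-at-0], M4=0, M5=1, M6=1, M7=0, M8=1, M9=0.
So Y = 0. (Without the fault it would be 1.)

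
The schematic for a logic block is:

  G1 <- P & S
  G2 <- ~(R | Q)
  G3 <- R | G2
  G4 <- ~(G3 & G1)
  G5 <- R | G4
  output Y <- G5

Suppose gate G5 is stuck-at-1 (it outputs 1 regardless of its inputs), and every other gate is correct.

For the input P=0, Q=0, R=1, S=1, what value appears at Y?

Propagate with G5 forced: G1=0, G2=0, G3=1, G4=1, G5=1 [stuck-at-1].
So Y = 1. (Same as the fault-free value — the fault is masked on this input.)

1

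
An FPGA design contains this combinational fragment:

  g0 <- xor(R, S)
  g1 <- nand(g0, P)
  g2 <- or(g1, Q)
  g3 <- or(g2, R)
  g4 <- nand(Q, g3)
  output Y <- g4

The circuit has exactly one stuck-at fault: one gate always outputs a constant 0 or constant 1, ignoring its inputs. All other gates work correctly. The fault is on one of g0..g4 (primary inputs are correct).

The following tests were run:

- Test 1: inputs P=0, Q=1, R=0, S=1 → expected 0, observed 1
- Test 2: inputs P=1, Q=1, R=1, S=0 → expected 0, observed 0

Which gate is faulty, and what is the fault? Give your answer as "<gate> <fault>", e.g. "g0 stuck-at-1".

g2 stuck-at-0

Fault-free values for test 1 (P=0, Q=1, R=0, S=1): g0=1, g1=1, g2=1, g3=1, g4=0, giving Y=0. Observed 1.
Test 1: faults giving observed 1 are {g2 stuck-at-0, g3 stuck-at-0, g4 stuck-at-1}.
Test 2 (P=1, Q=1, R=1, S=0): fault-free g0=1, g1=0, g2=1, g3=1, g4=0 → 0; observed 0. Eliminates g3 stuck-at-0, g4 stuck-at-1.
Only g2 stuck-at-0 is consistent with every test.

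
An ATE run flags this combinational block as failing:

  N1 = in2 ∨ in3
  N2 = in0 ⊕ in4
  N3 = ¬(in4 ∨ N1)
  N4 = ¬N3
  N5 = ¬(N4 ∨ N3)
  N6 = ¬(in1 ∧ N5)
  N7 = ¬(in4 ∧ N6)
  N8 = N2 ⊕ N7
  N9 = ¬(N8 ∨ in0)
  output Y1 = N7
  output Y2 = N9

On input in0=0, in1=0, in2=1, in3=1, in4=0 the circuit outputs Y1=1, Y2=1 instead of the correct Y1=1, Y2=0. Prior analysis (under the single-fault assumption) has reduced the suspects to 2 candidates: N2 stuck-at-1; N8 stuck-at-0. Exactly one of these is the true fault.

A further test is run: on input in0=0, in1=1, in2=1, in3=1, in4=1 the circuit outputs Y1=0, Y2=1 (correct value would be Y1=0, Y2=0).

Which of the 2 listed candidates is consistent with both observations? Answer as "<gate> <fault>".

N8 stuck-at-0

Evaluate each candidate on input in0=0, in1=1, in2=1, in3=1, in4=1:
  N2 stuck-at-1: N1=1, N2=1 [stuck-at-1], N3=0, N4=1, N5=0, N6=1, N7=0, N8=1, N9=0 → Y1=0, Y2=0 — eliminated
  N8 stuck-at-0: N1=1, N2=1, N3=0, N4=1, N5=0, N6=1, N7=0, N8=0 [stuck-at-0], N9=1 → Y1=0, Y2=1 — matches
Only N8 stuck-at-0 reproduces the observed Y1=0, Y2=1.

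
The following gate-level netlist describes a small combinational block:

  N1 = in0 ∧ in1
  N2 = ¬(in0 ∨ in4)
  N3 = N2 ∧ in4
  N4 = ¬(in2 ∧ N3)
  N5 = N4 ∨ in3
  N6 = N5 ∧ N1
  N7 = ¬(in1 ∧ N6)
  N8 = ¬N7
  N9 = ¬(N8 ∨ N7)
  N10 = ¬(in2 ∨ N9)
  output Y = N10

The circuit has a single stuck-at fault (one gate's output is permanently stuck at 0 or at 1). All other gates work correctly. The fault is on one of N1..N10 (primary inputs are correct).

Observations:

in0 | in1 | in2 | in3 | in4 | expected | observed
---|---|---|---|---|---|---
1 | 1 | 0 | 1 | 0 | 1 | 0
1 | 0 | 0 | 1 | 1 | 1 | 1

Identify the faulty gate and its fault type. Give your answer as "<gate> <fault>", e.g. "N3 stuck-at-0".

Fault-free values for test 1 (in0=1, in1=1, in2=0, in3=1, in4=0): N1=1, N2=0, N3=0, N4=1, N5=1, N6=1, N7=0, N8=1, N9=0, N10=1, giving Y=1. Observed 0.
Test 1: faults giving observed 0 are {N8 stuck-at-0, N9 stuck-at-1, N10 stuck-at-0}.
Test 2 (in0=1, in1=0, in2=0, in3=1, in4=1): fault-free N1=0, N2=0, N3=0, N4=1, N5=1, N6=0, N7=1, N8=0, N9=0, N10=1 → 1; observed 1. Eliminates N9 stuck-at-1, N10 stuck-at-0.
Only N8 stuck-at-0 is consistent with every test.

N8 stuck-at-0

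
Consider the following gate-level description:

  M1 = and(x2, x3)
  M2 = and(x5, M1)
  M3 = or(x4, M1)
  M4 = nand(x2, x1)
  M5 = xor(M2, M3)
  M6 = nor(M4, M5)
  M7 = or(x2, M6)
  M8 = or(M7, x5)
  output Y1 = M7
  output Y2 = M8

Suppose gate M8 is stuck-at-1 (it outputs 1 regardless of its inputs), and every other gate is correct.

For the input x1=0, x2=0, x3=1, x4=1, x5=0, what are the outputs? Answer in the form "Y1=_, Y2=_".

Propagate with M8 forced: M1=0, M2=0, M3=1, M4=1, M5=1, M6=0, M7=0, M8=1 [stuck-at-1].
So the outputs are Y1=0, Y2=1. (Without the fault they would be Y1=0, Y2=0.)

Y1=0, Y2=1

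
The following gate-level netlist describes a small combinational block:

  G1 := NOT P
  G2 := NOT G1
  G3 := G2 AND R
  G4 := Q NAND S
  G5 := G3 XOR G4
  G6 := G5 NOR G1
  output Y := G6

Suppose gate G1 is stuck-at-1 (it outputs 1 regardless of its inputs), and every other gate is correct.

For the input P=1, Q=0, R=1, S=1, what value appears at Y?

Propagate with G1 forced: G1=1 [stuck-at-1], G2=0, G3=0, G4=1, G5=1, G6=0.
So Y = 0. (Without the fault it would be 1.)

0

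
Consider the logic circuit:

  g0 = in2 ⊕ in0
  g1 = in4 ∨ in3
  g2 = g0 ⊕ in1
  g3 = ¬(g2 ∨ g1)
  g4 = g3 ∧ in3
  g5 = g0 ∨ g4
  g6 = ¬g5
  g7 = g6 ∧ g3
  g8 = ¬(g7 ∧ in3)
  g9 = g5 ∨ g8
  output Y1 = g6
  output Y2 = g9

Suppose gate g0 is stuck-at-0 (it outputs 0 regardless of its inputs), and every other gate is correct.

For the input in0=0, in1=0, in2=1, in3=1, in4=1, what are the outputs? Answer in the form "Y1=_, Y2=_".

Propagate with g0 forced: g0=0 [stuck-at-0], g1=1, g2=0, g3=0, g4=0, g5=0, g6=1, g7=0, g8=1, g9=1.
So the outputs are Y1=1, Y2=1. (Without the fault they would be Y1=0, Y2=1.)

Y1=1, Y2=1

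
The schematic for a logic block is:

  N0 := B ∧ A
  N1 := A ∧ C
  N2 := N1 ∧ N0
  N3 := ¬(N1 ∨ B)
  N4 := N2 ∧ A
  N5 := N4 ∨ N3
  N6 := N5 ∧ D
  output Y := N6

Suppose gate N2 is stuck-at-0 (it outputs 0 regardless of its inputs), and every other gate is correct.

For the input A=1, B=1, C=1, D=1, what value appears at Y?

0

Propagate with N2 forced: N0=1, N1=1, N2=0 [stuck-at-0], N3=0, N4=0, N5=0, N6=0.
So Y = 0. (Without the fault it would be 1.)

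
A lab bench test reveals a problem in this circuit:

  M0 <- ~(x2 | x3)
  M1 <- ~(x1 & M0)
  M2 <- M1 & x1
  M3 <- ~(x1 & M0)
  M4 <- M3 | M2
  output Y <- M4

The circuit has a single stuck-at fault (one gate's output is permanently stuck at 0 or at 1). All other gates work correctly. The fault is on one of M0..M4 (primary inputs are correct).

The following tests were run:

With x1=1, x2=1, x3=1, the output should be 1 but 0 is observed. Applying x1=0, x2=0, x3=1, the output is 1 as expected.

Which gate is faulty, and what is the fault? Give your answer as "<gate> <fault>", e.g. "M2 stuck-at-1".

Fault-free values for test 1 (x1=1, x2=1, x3=1): M0=0, M1=1, M2=1, M3=1, M4=1, giving Y=1. Observed 0.
Test 1: faults giving observed 0 are {M0 stuck-at-1, M4 stuck-at-0}.
Test 2 (x1=0, x2=0, x3=1): fault-free M0=0, M1=1, M2=0, M3=1, M4=1 → 1; observed 1. Eliminates M4 stuck-at-0.
Only M0 stuck-at-1 is consistent with every test.

M0 stuck-at-1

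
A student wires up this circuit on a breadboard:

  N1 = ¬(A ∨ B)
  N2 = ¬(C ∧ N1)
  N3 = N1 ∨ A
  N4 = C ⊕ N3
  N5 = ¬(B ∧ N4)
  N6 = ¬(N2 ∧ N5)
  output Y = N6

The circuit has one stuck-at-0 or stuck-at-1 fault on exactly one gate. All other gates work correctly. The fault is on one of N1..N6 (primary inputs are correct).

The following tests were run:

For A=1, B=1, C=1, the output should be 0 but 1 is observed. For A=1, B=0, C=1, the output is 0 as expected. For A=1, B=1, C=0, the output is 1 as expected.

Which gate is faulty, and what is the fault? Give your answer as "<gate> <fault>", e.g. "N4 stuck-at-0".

Fault-free values for test 1 (A=1, B=1, C=1): N1=0, N2=1, N3=1, N4=0, N5=1, N6=0, giving Y=0. Observed 1.
Test 1: faults giving observed 1 are {N1 stuck-at-1, N2 stuck-at-0, N3 stuck-at-0, N4 stuck-at-1, N5 stuck-at-0, N6 stuck-at-1}.
Test 2 (A=1, B=0, C=1): fault-free N1=0, N2=1, N3=1, N4=0, N5=1, N6=0 → 0; observed 0. Eliminates N1 stuck-at-1, N2 stuck-at-0, N5 stuck-at-0, N6 stuck-at-1.
Test 3 (A=1, B=1, C=0): fault-free N1=0, N2=1, N3=1, N4=1, N5=0, N6=1 → 1; observed 1. Eliminates N3 stuck-at-0.
Only N4 stuck-at-1 is consistent with every test.

N4 stuck-at-1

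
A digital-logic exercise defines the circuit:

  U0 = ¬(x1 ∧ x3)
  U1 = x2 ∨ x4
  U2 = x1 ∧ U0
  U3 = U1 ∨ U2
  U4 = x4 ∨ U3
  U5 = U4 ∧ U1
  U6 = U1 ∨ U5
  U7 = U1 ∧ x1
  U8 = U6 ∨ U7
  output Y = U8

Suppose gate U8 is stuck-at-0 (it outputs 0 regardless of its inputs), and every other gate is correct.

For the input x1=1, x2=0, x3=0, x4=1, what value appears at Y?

Propagate with U8 forced: U0=1, U1=1, U2=1, U3=1, U4=1, U5=1, U6=1, U7=1, U8=0 [stuck-at-0].
So Y = 0. (Without the fault it would be 1.)

0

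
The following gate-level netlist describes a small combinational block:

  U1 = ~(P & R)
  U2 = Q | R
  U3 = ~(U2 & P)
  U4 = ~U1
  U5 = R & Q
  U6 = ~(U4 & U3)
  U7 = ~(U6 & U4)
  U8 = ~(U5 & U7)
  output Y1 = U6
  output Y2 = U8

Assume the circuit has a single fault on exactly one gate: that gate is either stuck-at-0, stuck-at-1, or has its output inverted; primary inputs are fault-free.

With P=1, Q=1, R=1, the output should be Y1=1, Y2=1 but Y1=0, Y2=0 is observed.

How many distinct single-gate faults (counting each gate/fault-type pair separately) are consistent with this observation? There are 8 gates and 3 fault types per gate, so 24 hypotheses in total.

Fault-free: U1=0, U2=1, U3=0, U4=1, U5=1, U6=1, U7=0, U8=1 → Y1=1, Y2=1. Observed Y1=0, Y2=0.
  U1: none of the 3 fault types match ✗
  U2: stuck-at-0, inverted output ✓; others ✗
  U3: stuck-at-1, inverted output ✓; others ✗
  U4: none of the 3 fault types match ✗
  U5: none of the 3 fault types match ✗
  U6: stuck-at-0, inverted output ✓; others ✗
  U7: none of the 3 fault types match ✗
  U8: none of the 3 fault types match ✗
Consistent faults: {U2 stuck-at-0, U2 inverted output, U3 stuck-at-1, U3 inverted output, U6 stuck-at-0, U6 inverted output} — 6 in all.

6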